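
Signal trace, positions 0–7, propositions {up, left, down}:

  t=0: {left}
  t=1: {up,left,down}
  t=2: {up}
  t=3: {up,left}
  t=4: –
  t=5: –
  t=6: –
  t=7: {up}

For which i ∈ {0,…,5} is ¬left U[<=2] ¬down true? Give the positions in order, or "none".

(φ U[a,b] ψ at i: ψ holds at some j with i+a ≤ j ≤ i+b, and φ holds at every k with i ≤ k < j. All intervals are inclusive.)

Evaluate at each i in [0,5]:
  i=0: ✓ (rhs at j=0)
  i=1: ✗ (lhs fails at k=1 before rhs at j=2)
  i=2: ✓ (rhs at j=2)
  i=3: ✓ (rhs at j=3)
  i=4: ✓ (rhs at j=4)
  i=5: ✓ (rhs at j=5)

0, 2, 3, 4, 5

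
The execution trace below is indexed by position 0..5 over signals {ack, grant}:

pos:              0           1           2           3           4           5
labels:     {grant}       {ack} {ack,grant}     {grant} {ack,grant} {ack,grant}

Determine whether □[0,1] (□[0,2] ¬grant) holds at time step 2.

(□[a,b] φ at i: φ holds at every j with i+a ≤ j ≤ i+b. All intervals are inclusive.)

Does not hold

Check □[0,2] ¬grant at every j in [2,3]:
  j=2: fails at 2
  j=3: fails at 3
Fails at j=2 → formula fails.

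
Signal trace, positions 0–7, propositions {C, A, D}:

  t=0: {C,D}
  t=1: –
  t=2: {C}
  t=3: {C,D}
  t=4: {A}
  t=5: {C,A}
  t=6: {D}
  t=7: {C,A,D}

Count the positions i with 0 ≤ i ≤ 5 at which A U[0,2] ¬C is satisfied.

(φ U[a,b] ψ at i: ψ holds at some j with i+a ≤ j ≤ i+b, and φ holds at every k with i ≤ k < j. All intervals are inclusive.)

Evaluate at each i in [0,5]:
  i=0: ✗ (lhs fails at k=0 before rhs at j=1)
  i=1: ✓ (rhs at j=1)
  i=2: ✗ (lhs fails at k=2 before rhs at j=4)
  i=3: ✗ (lhs fails at k=3 before rhs at j=4)
  i=4: ✓ (rhs at j=4)
  i=5: ✓ (rhs at j=6; lhs holds on [5,5])
Positions where it holds: {1, 4, 5} → 3.

3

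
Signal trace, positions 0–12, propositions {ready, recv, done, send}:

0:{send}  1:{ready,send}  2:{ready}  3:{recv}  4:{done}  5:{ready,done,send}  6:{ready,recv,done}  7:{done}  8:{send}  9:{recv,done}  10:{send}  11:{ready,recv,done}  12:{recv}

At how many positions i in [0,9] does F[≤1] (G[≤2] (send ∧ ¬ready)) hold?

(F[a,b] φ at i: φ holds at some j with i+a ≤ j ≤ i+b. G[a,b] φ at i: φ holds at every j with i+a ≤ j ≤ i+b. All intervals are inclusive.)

0

Evaluate at each i in [0,9]:
  i=0: ✗ (none in [0,1])
  i=1: ✗ (none in [1,2])
  i=2: ✗ (none in [2,3])
  i=3: ✗ (none in [3,4])
  i=4: ✗ (none in [4,5])
  i=5: ✗ (none in [5,6])
  i=6: ✗ (none in [6,7])
  i=7: ✗ (none in [7,8])
  i=8: ✗ (none in [8,9])
  i=9: ✗ (none in [9,10])
Positions where it holds: {} → 0.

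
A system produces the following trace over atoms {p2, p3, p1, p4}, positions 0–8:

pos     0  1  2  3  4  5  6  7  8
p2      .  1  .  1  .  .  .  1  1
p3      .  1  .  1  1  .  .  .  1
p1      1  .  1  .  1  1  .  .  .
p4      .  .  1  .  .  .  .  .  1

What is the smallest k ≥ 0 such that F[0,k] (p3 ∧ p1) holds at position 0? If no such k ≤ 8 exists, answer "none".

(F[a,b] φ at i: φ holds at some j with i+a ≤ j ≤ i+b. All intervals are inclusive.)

Scan j = 0,1,… for (p3 ∧ p1):
  j=0: fails
  j=1: fails
  j=2: fails
  j=3: fails
  j=4: holds
First hit at j=4, so smallest k = 4-0 = 4.

4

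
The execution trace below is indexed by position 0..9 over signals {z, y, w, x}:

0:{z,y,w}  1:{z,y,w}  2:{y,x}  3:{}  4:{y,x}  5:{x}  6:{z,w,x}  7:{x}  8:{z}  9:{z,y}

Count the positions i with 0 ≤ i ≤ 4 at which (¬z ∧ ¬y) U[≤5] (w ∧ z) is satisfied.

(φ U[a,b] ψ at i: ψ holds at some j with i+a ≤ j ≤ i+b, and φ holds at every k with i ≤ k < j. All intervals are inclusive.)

Evaluate at each i in [0,4]:
  i=0: ✓ (rhs at j=0)
  i=1: ✓ (rhs at j=1)
  i=2: ✗ (lhs fails at k=2 before rhs at j=6)
  i=3: ✗ (lhs fails at k=4 before rhs at j=6)
  i=4: ✗ (lhs fails at k=4 before rhs at j=6)
Positions where it holds: {0, 1} → 2.

2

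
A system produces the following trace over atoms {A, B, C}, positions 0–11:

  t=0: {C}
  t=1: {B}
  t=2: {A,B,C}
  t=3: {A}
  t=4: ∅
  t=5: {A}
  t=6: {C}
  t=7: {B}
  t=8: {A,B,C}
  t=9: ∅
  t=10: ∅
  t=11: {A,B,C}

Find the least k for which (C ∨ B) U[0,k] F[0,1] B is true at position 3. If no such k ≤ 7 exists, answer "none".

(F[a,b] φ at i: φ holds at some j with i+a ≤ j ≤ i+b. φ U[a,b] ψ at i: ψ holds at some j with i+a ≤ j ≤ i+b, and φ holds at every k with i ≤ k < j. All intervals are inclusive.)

Need earliest j ≥ 3 with F[0,1] B, and (C ∨ B) at every k in [3,j-1].
  j=3: rhs fails.
  j=4: rhs fails.
  j=5: rhs fails.
  j=6: rhs holds but lhs fails at k=3.
  j=7: rhs holds but lhs fails at k=3.
  j=8: rhs holds but lhs fails at k=3.
  j=9: rhs fails.
  j=10: rhs holds but lhs fails at k=3.
No witness within the range → none.

none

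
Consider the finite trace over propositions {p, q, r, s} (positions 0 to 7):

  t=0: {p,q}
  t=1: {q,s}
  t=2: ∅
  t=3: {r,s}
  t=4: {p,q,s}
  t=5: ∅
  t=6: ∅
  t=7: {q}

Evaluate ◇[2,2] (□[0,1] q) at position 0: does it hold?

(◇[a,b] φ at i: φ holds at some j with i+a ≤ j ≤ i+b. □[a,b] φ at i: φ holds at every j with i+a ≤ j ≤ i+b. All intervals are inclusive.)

Check □[0,1] q at each j in [2,2]:
  j=2: fails at 2
No position in the window satisfies it → formula fails.

No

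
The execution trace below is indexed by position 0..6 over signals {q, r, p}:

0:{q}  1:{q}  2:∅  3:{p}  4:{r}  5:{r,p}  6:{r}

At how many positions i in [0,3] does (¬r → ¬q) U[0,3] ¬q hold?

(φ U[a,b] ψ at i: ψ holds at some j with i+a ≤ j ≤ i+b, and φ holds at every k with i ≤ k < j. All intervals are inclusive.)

2

Evaluate at each i in [0,3]:
  i=0: ✗ (lhs fails at k=0 before rhs at j=2)
  i=1: ✗ (lhs fails at k=1 before rhs at j=2)
  i=2: ✓ (rhs at j=2)
  i=3: ✓ (rhs at j=3)
Positions where it holds: {2, 3} → 2.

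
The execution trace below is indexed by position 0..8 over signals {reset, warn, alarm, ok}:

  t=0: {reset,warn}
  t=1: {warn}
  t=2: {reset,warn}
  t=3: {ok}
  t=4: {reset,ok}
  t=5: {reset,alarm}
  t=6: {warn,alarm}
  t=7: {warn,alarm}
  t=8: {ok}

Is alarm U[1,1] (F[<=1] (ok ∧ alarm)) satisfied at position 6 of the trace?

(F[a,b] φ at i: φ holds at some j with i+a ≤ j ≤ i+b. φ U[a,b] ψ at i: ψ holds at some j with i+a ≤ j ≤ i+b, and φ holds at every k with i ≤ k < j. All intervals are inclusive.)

Need some j in [7,7] with F[<=1] (ok ∧ alarm), and alarm at every k in [6,j-1].
  j=7: F[<=1] (ok ∧ alarm) — fails (none in [7,8]).
No j in the window works → until fails.

False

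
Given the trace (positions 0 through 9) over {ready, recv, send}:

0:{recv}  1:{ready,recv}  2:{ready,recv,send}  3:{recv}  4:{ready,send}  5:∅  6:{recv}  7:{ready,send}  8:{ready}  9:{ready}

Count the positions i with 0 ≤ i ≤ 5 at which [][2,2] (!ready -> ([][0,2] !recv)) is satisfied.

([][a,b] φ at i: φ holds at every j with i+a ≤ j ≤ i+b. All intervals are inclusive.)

3

Evaluate at each i in [0,5]:
  i=0: ✓ (all of [2,2])
  i=1: ✗ (fails at j=3)
  i=2: ✓ (all of [4,4])
  i=3: ✗ (fails at j=5)
  i=4: ✗ (fails at j=6)
  i=5: ✓ (all of [7,7])
Positions where it holds: {0, 2, 5} → 3.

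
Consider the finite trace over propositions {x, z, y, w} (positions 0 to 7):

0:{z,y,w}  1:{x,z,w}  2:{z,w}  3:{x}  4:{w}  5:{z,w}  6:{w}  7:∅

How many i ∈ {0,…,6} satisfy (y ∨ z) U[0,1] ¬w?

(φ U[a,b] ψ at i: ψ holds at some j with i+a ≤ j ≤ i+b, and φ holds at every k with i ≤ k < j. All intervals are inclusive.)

2

Evaluate at each i in [0,6]:
  i=0: ✗ (no rhs in [0,1])
  i=1: ✗ (no rhs in [1,2])
  i=2: ✓ (rhs at j=3; lhs holds on [2,2])
  i=3: ✓ (rhs at j=3)
  i=4: ✗ (no rhs in [4,5])
  i=5: ✗ (no rhs in [5,6])
  i=6: ✗ (lhs fails at k=6 before rhs at j=7)
Positions where it holds: {2, 3} → 2.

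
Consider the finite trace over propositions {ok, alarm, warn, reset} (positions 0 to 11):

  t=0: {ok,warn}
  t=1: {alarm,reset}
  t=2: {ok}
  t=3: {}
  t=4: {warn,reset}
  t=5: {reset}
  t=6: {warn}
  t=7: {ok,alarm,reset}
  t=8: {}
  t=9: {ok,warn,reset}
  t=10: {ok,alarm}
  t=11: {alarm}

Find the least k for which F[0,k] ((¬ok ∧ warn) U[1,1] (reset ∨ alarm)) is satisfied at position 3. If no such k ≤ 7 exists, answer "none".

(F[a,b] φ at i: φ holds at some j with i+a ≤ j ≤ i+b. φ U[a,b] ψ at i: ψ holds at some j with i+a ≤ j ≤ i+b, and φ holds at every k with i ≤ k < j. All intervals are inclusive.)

1

Scan j = 3,4,… for ((¬ok ∧ warn) U[1,1] (reset ∨ alarm)):
  j=3: fails
  j=4: holds
First hit at j=4, so smallest k = 4-3 = 1.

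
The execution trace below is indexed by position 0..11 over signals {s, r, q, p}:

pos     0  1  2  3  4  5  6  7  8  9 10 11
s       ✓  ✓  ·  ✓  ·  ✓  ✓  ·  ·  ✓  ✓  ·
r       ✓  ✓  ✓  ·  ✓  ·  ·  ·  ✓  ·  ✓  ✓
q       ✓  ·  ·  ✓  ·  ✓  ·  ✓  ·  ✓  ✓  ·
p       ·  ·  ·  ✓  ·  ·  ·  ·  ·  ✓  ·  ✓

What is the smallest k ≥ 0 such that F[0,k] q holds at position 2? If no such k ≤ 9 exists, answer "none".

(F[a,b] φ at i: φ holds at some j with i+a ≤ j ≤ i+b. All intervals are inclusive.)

1

Scan j = 2,3,… for q:
  j=2: fails
  j=3: holds
First hit at j=3, so smallest k = 3-2 = 1.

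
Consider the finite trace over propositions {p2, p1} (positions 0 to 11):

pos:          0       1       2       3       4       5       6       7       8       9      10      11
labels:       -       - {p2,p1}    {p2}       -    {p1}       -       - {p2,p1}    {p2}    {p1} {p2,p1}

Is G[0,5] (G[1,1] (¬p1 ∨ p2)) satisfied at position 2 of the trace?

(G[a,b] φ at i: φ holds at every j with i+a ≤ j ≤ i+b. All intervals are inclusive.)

No

Check G[1,1] (¬p1 ∨ p2) at every j in [2,7]:
  j=2: holds on [3,3]
  j=3: holds on [4,4]
  j=4: fails at 5
  j=5: holds on [6,6]
  j=6: holds on [7,7]
  j=7: holds on [8,8]
Fails at j=4 → formula fails.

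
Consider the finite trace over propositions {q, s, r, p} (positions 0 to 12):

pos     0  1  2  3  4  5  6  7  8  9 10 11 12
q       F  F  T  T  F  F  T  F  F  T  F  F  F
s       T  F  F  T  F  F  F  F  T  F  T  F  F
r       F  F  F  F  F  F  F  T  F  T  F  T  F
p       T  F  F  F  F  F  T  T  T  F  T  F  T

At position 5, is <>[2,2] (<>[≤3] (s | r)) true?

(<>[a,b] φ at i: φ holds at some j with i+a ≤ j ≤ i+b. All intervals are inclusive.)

Check <>[≤3] (s | r) at each j in [7,7]:
  j=7: holds (witness at 7)
Found at j=7 → formula holds.

Yes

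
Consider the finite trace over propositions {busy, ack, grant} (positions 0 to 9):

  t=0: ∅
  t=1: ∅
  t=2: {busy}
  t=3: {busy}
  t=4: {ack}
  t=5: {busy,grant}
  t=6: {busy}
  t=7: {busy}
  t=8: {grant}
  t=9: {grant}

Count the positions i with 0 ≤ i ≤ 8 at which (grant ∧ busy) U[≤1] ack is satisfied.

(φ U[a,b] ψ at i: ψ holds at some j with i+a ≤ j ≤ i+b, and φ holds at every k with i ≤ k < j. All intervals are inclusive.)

1

Evaluate at each i in [0,8]:
  i=0: ✗ (no rhs in [0,1])
  i=1: ✗ (no rhs in [1,2])
  i=2: ✗ (no rhs in [2,3])
  i=3: ✗ (lhs fails at k=3 before rhs at j=4)
  i=4: ✓ (rhs at j=4)
  i=5: ✗ (no rhs in [5,6])
  i=6: ✗ (no rhs in [6,7])
  i=7: ✗ (no rhs in [7,8])
  i=8: ✗ (no rhs in [8,9])
Positions where it holds: {4} → 1.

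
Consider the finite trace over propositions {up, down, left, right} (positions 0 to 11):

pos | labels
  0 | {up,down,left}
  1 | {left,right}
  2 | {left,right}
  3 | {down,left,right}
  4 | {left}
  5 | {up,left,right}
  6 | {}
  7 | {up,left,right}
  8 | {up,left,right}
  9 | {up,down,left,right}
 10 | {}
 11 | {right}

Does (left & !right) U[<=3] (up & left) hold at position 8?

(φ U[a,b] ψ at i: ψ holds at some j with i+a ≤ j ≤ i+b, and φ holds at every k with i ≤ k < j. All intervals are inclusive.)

Need some j in [8,11] with (up & left), and (left & !right) at every k in [8,j-1].
  j=8: (up & left) holds; no prefix to check → satisfied.

Yes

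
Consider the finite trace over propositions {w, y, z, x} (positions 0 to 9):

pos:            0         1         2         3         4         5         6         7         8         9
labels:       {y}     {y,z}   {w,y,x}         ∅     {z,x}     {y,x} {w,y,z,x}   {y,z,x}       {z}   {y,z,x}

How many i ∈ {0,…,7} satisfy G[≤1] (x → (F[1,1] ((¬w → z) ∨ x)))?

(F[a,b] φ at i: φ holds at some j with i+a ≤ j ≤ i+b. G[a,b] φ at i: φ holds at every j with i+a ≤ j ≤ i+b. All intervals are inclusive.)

Evaluate at each i in [0,7]:
  i=0: ✓ (all of [0,1])
  i=1: ✗ (fails at j=2)
  i=2: ✗ (fails at j=2)
  i=3: ✓ (all of [3,4])
  i=4: ✓ (all of [4,5])
  i=5: ✓ (all of [5,6])
  i=6: ✓ (all of [6,7])
  i=7: ✓ (all of [7,8])
Positions where it holds: {0, 3, 4, 5, 6, 7} → 6.

6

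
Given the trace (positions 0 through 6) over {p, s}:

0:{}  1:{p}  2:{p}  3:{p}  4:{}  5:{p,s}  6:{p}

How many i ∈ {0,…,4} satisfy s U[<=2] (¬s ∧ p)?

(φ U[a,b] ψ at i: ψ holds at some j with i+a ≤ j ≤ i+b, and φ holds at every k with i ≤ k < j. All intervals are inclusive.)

Evaluate at each i in [0,4]:
  i=0: ✗ (lhs fails at k=0 before rhs at j=1)
  i=1: ✓ (rhs at j=1)
  i=2: ✓ (rhs at j=2)
  i=3: ✓ (rhs at j=3)
  i=4: ✗ (lhs fails at k=4 before rhs at j=6)
Positions where it holds: {1, 2, 3} → 3.

3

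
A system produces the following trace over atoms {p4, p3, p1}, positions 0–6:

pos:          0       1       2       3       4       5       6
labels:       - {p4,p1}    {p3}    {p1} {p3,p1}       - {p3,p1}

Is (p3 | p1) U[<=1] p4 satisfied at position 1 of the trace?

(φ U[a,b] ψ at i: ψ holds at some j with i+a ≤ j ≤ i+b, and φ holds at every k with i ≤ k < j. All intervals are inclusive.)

Need some j in [1,2] with p4, and (p3 | p1) at every k in [1,j-1].
  j=1: p4 holds; no prefix to check → satisfied.

True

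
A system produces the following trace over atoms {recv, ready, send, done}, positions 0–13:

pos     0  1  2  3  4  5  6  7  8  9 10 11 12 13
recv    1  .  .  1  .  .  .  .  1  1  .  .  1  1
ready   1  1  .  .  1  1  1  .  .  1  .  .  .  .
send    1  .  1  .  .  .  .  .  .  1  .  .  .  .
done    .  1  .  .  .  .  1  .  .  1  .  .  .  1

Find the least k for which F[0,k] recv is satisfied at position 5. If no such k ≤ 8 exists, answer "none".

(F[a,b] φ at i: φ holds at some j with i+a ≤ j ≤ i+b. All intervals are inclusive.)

3

Scan j = 5,6,… for recv:
  j=5: fails
  j=6: fails
  j=7: fails
  j=8: holds
First hit at j=8, so smallest k = 8-5 = 3.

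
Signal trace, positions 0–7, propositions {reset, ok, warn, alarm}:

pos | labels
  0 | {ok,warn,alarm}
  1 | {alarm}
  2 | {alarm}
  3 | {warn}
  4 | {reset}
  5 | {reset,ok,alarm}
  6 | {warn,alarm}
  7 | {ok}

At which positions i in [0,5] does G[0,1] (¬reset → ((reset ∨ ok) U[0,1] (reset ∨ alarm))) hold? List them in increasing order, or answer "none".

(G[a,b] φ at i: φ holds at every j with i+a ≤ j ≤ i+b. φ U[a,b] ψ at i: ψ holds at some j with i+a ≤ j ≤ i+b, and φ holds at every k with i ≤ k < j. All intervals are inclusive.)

Evaluate at each i in [0,5]:
  i=0: ✓ (all of [0,1])
  i=1: ✓ (all of [1,2])
  i=2: ✗ (fails at j=3)
  i=3: ✗ (fails at j=3)
  i=4: ✓ (all of [4,5])
  i=5: ✓ (all of [5,6])

0, 1, 4, 5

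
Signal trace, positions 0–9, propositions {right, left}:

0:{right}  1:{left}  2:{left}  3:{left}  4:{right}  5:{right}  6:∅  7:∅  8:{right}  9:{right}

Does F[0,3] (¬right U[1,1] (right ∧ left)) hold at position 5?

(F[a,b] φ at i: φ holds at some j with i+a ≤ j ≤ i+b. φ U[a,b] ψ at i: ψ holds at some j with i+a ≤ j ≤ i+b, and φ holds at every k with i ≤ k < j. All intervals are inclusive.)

False

Check (¬right U[1,1] (right ∧ left)) at each j in [5,8]:
  j=5: fails
  j=6: fails
  j=7: fails
  j=8: fails
No position in the window satisfies it → formula fails.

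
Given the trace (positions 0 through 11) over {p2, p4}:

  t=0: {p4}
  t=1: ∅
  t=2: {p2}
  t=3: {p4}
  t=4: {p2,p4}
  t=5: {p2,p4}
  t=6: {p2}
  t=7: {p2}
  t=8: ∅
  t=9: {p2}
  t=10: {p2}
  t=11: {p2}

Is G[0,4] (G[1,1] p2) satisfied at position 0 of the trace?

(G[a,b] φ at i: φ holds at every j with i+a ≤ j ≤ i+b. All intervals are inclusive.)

Check G[1,1] p2 at every j in [0,4]:
  j=0: fails at 1
  j=1: holds on [2,2]
  j=2: fails at 3
  j=3: holds on [4,4]
  j=4: holds on [5,5]
Fails at j=0 → formula fails.

False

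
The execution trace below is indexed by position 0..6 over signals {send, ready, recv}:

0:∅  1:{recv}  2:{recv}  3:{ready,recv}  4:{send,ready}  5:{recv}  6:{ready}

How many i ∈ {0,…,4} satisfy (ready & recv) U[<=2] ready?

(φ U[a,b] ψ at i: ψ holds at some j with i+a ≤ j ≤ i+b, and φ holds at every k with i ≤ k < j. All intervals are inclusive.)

2

Evaluate at each i in [0,4]:
  i=0: ✗ (no rhs in [0,2])
  i=1: ✗ (lhs fails at k=1 before rhs at j=3)
  i=2: ✗ (lhs fails at k=2 before rhs at j=3)
  i=3: ✓ (rhs at j=3)
  i=4: ✓ (rhs at j=4)
Positions where it holds: {3, 4} → 2.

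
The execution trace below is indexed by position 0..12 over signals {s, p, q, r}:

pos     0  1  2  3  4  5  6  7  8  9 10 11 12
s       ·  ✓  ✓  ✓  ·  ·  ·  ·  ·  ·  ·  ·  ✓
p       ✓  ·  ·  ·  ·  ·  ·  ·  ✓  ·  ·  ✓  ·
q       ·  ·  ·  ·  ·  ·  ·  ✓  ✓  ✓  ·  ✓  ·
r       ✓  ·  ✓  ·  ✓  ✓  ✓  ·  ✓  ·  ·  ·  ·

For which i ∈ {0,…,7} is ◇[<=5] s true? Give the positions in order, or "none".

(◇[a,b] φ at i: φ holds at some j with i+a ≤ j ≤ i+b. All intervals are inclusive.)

0, 1, 2, 3, 7

Evaluate at each i in [0,7]:
  i=0: ✓ (witness j=1)
  i=1: ✓ (witness j=1)
  i=2: ✓ (witness j=2)
  i=3: ✓ (witness j=3)
  i=4: ✗ (none in [4,9])
  i=5: ✗ (none in [5,10])
  i=6: ✗ (none in [6,11])
  i=7: ✓ (witness j=12)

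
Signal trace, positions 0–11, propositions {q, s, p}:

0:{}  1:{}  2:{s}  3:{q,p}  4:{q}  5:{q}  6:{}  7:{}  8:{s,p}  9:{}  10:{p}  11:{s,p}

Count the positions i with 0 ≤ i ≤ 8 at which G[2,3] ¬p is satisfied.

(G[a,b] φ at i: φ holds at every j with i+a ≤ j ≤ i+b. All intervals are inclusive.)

Evaluate at each i in [0,8]:
  i=0: ✗ (fails at j=3)
  i=1: ✗ (fails at j=3)
  i=2: ✓ (all of [4,5])
  i=3: ✓ (all of [5,6])
  i=4: ✓ (all of [6,7])
  i=5: ✗ (fails at j=8)
  i=6: ✗ (fails at j=8)
  i=7: ✗ (fails at j=10)
  i=8: ✗ (fails at j=10)
Positions where it holds: {2, 3, 4} → 3.

3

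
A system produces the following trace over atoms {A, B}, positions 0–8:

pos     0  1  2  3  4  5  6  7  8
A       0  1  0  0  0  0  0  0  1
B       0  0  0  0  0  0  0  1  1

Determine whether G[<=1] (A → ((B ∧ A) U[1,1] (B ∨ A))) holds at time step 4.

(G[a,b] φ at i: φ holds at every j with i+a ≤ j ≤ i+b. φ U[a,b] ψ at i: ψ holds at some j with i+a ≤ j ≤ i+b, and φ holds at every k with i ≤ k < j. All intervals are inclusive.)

Holds

Check (A → ((B ∧ A) U[1,1] (B ∨ A))) at every j in [4,5]:
  j=4: antecedent false → ✓
  j=5: antecedent false → ✓
All positions satisfy it → formula holds.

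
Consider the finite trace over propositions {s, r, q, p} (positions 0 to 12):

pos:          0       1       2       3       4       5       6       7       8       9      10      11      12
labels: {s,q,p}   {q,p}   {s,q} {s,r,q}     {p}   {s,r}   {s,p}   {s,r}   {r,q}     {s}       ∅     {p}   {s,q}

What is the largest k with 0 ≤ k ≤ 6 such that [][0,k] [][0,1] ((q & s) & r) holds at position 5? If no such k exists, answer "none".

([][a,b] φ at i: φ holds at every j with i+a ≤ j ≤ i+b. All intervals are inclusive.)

none

[][0,1] ((q & s) & r) must hold from j=5 onward; find where it first fails.
  j=5: fails → no k works.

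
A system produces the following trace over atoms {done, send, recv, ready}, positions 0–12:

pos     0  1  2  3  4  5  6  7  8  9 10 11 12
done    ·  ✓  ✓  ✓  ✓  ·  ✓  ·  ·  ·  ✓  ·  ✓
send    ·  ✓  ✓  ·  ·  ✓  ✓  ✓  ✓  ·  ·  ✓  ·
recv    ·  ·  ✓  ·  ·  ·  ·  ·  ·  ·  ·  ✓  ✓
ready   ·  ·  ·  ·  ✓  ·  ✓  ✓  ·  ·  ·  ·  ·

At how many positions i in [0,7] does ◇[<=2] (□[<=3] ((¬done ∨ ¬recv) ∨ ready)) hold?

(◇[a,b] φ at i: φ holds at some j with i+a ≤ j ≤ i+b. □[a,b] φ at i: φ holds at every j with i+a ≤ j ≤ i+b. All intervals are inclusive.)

7

Evaluate at each i in [0,7]:
  i=0: ✗ (none in [0,2])
  i=1: ✓ (witness j=3)
  i=2: ✓ (witness j=3)
  i=3: ✓ (witness j=3)
  i=4: ✓ (witness j=4)
  i=5: ✓ (witness j=5)
  i=6: ✓ (witness j=6)
  i=7: ✓ (witness j=7)
Positions where it holds: {1, 2, 3, 4, 5, 6, 7} → 7.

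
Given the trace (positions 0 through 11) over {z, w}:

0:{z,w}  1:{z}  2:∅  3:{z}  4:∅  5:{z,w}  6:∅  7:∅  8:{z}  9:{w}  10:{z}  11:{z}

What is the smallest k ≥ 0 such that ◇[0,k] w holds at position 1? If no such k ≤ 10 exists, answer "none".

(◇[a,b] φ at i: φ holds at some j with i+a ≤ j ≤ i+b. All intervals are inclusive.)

Scan j = 1,2,… for w:
  j=1: fails
  j=2: fails
  j=3: fails
  j=4: fails
  j=5: holds
First hit at j=5, so smallest k = 5-1 = 4.

4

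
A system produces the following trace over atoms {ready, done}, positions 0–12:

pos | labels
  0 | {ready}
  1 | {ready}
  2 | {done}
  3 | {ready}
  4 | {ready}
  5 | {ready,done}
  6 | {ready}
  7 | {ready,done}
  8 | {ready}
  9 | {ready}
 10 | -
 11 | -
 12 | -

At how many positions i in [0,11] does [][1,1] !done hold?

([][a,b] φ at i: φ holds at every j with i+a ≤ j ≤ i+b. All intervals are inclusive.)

9

Evaluate at each i in [0,11]:
  i=0: ✓ (all of [1,1])
  i=1: ✗ (fails at j=2)
  i=2: ✓ (all of [3,3])
  i=3: ✓ (all of [4,4])
  i=4: ✗ (fails at j=5)
  i=5: ✓ (all of [6,6])
  i=6: ✗ (fails at j=7)
  i=7: ✓ (all of [8,8])
  i=8: ✓ (all of [9,9])
  i=9: ✓ (all of [10,10])
  i=10: ✓ (all of [11,11])
  i=11: ✓ (all of [12,12])
Positions where it holds: {0, 2, 3, 5, 7, 8, 9, 10, 11} → 9.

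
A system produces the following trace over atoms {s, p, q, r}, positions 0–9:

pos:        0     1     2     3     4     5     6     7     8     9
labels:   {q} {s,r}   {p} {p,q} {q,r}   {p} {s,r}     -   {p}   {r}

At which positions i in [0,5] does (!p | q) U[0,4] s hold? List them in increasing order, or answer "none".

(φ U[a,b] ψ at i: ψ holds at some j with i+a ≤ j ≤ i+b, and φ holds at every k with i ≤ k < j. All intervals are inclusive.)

Evaluate at each i in [0,5]:
  i=0: ✓ (rhs at j=1; lhs holds on [0,0])
  i=1: ✓ (rhs at j=1)
  i=2: ✗ (lhs fails at k=2 before rhs at j=6)
  i=3: ✗ (lhs fails at k=5 before rhs at j=6)
  i=4: ✗ (lhs fails at k=5 before rhs at j=6)
  i=5: ✗ (lhs fails at k=5 before rhs at j=6)

0, 1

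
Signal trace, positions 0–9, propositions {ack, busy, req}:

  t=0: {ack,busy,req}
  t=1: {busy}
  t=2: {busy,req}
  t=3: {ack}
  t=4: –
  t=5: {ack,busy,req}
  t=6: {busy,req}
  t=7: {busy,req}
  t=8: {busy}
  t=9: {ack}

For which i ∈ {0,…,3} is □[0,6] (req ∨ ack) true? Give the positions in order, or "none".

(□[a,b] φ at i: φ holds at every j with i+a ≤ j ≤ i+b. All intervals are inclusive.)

Evaluate at each i in [0,3]:
  i=0: ✗ (fails at j=1)
  i=1: ✗ (fails at j=1)
  i=2: ✗ (fails at j=4)
  i=3: ✗ (fails at j=4)

none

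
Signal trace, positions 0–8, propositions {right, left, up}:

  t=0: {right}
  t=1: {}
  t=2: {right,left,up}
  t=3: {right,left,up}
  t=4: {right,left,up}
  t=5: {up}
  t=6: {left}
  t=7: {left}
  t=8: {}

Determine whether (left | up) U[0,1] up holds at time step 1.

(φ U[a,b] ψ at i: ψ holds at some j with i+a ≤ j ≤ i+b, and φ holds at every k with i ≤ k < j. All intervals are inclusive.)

False

Need some j in [1,2] with up, and (left | up) at every k in [1,j-1].
  j=1: up false.
  j=2: up holds, but (left | up) fails at k=1 → not this j.
No j in the window works → until fails.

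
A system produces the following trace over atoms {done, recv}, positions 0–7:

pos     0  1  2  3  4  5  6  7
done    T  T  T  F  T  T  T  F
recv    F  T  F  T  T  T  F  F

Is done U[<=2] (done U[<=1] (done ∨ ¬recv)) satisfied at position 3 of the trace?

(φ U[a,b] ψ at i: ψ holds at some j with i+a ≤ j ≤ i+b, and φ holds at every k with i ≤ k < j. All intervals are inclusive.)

Need some j in [3,5] with (done U[<=1] (done ∨ ¬recv)), and done at every k in [3,j-1].
  j=3: (done U[<=1] (done ∨ ¬recv)) — fails.
  j=4: (done U[<=1] (done ∨ ¬recv)) holds, but done fails at k=3 → not this j.
  j=5: (done U[<=1] (done ∨ ¬recv)) holds, but done fails at k=3 → not this j.
No j in the window works → until fails.

Does not hold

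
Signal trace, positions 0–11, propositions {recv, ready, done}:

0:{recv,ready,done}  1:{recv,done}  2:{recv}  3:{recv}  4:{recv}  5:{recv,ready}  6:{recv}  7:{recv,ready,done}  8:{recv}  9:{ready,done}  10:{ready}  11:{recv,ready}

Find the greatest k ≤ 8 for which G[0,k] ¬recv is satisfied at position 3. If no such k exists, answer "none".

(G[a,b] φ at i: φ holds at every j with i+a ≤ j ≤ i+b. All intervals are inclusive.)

¬recv must hold from j=3 onward; find where it first fails.
  j=3: fails → no k works.

none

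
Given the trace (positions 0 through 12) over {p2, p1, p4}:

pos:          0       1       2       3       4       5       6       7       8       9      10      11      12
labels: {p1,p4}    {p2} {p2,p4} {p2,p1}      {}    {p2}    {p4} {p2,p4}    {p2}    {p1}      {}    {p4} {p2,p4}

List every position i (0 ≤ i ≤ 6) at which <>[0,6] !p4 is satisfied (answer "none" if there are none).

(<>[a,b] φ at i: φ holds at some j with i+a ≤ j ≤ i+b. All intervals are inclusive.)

Evaluate at each i in [0,6]:
  i=0: ✓ (witness j=1)
  i=1: ✓ (witness j=1)
  i=2: ✓ (witness j=3)
  i=3: ✓ (witness j=3)
  i=4: ✓ (witness j=4)
  i=5: ✓ (witness j=5)
  i=6: ✓ (witness j=8)

0, 1, 2, 3, 4, 5, 6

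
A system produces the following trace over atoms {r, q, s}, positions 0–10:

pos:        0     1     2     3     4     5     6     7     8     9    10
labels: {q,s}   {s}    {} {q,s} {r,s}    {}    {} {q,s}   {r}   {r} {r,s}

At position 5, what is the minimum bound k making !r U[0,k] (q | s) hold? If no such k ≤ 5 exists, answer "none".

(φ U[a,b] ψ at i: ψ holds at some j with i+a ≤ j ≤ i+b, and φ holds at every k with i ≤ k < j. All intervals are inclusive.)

2

Need earliest j ≥ 5 with (q | s), and !r at every k in [5,j-1].
  j=5: rhs fails.
  j=6: rhs fails.
  j=7: rhs holds; lhs holds on [5,6]. k = 2.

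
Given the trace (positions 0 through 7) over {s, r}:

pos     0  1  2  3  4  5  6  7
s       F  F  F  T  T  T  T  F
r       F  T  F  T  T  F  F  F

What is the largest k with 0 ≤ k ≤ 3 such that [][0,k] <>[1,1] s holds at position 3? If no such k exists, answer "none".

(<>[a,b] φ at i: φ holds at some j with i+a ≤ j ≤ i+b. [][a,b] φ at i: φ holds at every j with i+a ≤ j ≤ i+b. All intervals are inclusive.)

<>[1,1] s must hold from j=3 onward; find where it first fails.
  j=3: holds
  j=4: holds
  j=5: holds
  j=6: fails
Holds on [3,5], so largest k = 2.

2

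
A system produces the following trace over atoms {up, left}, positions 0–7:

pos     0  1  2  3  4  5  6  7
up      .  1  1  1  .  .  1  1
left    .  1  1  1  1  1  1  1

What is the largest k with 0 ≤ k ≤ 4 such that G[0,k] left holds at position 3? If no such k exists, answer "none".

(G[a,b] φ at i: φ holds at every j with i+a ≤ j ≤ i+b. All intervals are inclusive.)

left must hold from j=3 onward; find where it first fails.
  j=3: holds
  j=4: holds
  j=5: holds
  j=6: holds
  j=7: holds
Holds through j=7; largest k = 4.

4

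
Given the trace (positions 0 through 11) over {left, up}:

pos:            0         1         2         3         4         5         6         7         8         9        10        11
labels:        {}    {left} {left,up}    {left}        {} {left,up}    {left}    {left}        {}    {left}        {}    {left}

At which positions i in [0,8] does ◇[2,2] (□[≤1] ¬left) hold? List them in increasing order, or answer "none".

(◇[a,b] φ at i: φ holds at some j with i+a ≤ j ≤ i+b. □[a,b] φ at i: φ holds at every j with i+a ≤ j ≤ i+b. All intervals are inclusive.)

Evaluate at each i in [0,8]:
  i=0: ✗ (none in [2,2])
  i=1: ✗ (none in [3,3])
  i=2: ✗ (none in [4,4])
  i=3: ✗ (none in [5,5])
  i=4: ✗ (none in [6,6])
  i=5: ✗ (none in [7,7])
  i=6: ✗ (none in [8,8])
  i=7: ✗ (none in [9,9])
  i=8: ✗ (none in [10,10])

none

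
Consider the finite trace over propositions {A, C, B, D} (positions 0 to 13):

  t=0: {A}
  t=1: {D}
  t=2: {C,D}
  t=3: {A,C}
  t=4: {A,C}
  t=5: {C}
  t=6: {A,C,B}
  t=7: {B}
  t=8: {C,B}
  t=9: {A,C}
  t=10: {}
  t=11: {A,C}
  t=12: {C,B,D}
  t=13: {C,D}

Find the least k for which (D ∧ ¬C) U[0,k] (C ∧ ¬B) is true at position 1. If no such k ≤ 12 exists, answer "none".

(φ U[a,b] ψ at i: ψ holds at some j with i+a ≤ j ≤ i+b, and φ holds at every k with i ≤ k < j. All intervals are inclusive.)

1

Need earliest j ≥ 1 with (C ∧ ¬B), and (D ∧ ¬C) at every k in [1,j-1].
  j=1: rhs fails.
  j=2: rhs holds; lhs holds on [1,1]. k = 1.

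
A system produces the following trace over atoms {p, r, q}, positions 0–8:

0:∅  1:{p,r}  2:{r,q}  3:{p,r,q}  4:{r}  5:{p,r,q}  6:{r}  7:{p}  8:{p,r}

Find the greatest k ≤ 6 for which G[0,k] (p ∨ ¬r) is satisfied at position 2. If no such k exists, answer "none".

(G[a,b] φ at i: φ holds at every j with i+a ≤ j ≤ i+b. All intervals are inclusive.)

(p ∨ ¬r) must hold from j=2 onward; find where it first fails.
  j=2: fails → no k works.

none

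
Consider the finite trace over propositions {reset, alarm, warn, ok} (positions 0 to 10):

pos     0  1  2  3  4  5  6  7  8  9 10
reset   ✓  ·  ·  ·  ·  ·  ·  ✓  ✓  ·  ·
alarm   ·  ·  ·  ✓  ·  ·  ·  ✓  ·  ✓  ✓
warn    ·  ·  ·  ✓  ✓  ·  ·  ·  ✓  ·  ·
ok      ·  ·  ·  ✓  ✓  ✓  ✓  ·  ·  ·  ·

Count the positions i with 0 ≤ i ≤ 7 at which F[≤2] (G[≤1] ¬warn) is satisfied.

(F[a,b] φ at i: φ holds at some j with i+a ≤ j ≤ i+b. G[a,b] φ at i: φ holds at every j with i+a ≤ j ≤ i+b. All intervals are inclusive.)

Evaluate at each i in [0,7]:
  i=0: ✓ (witness j=0)
  i=1: ✓ (witness j=1)
  i=2: ✗ (none in [2,4])
  i=3: ✓ (witness j=5)
  i=4: ✓ (witness j=5)
  i=5: ✓ (witness j=5)
  i=6: ✓ (witness j=6)
  i=7: ✓ (witness j=9)
Positions where it holds: {0, 1, 3, 4, 5, 6, 7} → 7.

7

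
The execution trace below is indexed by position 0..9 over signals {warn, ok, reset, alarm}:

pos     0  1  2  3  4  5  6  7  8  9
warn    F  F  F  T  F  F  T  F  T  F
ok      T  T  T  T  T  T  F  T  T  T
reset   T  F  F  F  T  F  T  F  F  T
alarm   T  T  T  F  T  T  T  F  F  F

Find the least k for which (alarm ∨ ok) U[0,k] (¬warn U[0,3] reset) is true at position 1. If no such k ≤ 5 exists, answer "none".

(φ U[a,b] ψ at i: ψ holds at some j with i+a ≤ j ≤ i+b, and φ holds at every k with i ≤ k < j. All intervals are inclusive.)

Need earliest j ≥ 1 with (¬warn U[0,3] reset), and (alarm ∨ ok) at every k in [1,j-1].
  j=1: rhs fails.
  j=2: rhs fails.
  j=3: rhs fails.
  j=4: rhs holds; lhs holds on [1,3]. k = 3.

3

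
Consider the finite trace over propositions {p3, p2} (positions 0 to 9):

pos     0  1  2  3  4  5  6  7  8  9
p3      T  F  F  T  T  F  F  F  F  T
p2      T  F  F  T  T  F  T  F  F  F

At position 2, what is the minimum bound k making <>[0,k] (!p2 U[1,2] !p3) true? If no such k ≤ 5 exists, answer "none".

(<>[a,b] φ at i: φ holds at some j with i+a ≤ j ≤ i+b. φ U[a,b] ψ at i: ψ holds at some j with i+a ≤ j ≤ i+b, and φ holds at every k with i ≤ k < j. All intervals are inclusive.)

3

Scan j = 2,3,… for (!p2 U[1,2] !p3):
  j=2: fails
  j=3: fails
  j=4: fails
  j=5: holds
First hit at j=5, so smallest k = 5-2 = 3.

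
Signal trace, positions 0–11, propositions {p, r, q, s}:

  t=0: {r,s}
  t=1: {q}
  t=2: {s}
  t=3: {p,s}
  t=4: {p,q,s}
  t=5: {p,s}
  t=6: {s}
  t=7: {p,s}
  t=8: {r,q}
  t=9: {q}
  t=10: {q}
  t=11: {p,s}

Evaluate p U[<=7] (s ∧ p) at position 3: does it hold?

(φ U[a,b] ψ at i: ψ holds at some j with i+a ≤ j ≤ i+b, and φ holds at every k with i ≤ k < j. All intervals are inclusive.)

Need some j in [3,10] with (s ∧ p), and p at every k in [3,j-1].
  j=3: (s ∧ p) holds; no prefix to check → satisfied.

Yes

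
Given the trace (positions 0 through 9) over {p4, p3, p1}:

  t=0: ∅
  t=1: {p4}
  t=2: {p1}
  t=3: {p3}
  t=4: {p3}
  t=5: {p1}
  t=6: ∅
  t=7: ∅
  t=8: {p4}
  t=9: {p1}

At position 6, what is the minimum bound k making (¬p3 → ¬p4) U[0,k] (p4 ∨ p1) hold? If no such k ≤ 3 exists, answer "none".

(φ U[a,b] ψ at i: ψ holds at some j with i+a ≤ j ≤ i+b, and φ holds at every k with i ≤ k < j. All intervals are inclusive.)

2

Need earliest j ≥ 6 with (p4 ∨ p1), and (¬p3 → ¬p4) at every k in [6,j-1].
  j=6: rhs fails.
  j=7: rhs fails.
  j=8: rhs holds; lhs holds on [6,7]. k = 2.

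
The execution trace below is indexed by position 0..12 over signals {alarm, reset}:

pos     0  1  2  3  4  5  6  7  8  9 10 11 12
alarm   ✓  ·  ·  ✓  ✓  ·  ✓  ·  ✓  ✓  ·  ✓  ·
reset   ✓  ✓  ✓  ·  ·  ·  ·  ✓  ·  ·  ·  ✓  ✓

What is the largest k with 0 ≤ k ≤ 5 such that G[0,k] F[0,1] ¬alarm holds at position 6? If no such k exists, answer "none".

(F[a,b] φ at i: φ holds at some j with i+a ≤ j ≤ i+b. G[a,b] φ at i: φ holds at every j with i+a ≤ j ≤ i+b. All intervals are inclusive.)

F[0,1] ¬alarm must hold from j=6 onward; find where it first fails.
  j=6: holds
  j=7: holds
  j=8: fails
Holds on [6,7], so largest k = 1.

1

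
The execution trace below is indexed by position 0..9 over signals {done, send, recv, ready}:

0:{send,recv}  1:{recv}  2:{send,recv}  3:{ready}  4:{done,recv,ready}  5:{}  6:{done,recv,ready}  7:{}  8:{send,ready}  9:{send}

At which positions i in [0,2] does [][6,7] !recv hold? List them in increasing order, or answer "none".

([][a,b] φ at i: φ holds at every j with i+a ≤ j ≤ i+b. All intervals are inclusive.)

Evaluate at each i in [0,2]:
  i=0: ✗ (fails at j=6)
  i=1: ✓ (all of [7,8])
  i=2: ✓ (all of [8,9])

1, 2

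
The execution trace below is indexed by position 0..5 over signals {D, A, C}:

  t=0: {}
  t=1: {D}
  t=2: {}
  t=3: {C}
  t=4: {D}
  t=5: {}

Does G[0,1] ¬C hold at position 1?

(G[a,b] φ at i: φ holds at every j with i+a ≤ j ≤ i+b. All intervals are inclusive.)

Check ¬C at every j in [1,2]:
  j=1: true
  j=2: true
All positions satisfy it → formula holds.

Holds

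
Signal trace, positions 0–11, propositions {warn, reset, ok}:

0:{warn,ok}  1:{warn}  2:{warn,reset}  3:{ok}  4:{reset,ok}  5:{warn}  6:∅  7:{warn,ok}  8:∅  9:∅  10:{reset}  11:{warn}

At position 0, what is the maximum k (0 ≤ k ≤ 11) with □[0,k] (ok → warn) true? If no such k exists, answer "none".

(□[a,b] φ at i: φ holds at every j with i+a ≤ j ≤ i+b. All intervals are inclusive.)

(ok → warn) must hold from j=0 onward; find where it first fails.
  j=0: holds
  j=1: holds
  j=2: holds
  j=3: fails
Holds on [0,2], so largest k = 2.

2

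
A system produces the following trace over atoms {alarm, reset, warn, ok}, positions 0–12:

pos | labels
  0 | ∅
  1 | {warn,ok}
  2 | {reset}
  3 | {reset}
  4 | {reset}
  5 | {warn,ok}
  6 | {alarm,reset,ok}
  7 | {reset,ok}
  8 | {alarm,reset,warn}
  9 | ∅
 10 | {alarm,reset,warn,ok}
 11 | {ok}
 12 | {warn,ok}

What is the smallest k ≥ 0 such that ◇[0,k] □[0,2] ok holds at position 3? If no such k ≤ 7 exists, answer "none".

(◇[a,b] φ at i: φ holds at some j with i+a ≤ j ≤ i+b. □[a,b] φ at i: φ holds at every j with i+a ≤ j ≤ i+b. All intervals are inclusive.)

2

Scan j = 3,4,… for □[0,2] ok:
  j=3: fails
  j=4: fails
  j=5: holds
First hit at j=5, so smallest k = 5-3 = 2.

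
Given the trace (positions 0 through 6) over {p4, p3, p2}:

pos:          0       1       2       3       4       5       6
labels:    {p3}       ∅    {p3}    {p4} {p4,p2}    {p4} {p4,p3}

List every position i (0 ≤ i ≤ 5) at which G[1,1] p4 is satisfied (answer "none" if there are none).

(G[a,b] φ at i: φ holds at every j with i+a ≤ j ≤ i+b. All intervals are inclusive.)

Evaluate at each i in [0,5]:
  i=0: ✗ (fails at j=1)
  i=1: ✗ (fails at j=2)
  i=2: ✓ (all of [3,3])
  i=3: ✓ (all of [4,4])
  i=4: ✓ (all of [5,5])
  i=5: ✓ (all of [6,6])

2, 3, 4, 5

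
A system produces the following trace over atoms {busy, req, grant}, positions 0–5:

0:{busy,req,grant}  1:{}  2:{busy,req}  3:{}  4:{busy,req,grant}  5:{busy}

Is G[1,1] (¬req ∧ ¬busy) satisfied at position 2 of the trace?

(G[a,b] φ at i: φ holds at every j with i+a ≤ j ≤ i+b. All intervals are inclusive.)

Yes

Check (¬req ∧ ¬busy) at every j in [3,3]:
  j=3: true
All positions satisfy it → formula holds.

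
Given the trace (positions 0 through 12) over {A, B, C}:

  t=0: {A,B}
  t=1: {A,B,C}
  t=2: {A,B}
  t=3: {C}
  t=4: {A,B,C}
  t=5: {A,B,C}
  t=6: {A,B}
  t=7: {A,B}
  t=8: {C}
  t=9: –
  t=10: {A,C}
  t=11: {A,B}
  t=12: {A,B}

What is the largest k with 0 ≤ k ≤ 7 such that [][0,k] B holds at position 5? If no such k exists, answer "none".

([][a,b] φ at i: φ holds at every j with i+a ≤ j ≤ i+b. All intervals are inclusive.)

2

B must hold from j=5 onward; find where it first fails.
  j=5: holds
  j=6: holds
  j=7: holds
  j=8: fails
Holds on [5,7], so largest k = 2.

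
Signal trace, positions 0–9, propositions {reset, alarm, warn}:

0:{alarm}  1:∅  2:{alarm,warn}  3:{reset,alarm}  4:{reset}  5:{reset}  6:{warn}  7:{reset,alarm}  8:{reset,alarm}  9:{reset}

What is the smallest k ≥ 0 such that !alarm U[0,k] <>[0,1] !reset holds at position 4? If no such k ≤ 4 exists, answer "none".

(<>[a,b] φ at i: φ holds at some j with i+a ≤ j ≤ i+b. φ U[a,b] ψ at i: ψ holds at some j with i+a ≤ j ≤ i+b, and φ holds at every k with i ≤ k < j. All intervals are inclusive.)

Need earliest j ≥ 4 with <>[0,1] !reset, and !alarm at every k in [4,j-1].
  j=4: rhs fails.
  j=5: rhs holds; lhs holds on [4,4]. k = 1.

1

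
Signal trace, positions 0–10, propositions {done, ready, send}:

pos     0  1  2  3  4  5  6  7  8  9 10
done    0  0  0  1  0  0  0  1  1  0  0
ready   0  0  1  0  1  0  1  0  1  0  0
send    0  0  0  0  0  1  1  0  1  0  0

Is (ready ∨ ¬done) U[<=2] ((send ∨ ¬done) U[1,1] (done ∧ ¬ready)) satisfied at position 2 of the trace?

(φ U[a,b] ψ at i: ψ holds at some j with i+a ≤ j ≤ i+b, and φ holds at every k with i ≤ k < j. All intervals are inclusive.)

Need some j in [2,4] with ((send ∨ ¬done) U[1,1] (done ∧ ¬ready)), and (ready ∨ ¬done) at every k in [2,j-1].
  j=2: ((send ∨ ¬done) U[1,1] (done ∧ ¬ready)) holds; no prefix to check → satisfied.

True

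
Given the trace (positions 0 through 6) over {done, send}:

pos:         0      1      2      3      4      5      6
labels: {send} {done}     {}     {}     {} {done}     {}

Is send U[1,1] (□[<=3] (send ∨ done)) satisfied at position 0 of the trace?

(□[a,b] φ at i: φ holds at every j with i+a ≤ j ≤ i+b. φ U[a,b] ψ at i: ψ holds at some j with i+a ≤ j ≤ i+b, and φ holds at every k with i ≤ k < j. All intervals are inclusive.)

False

Need some j in [1,1] with □[<=3] (send ∨ done), and send at every k in [0,j-1].
  j=1: □[<=3] (send ∨ done) — fails at 2.
No j in the window works → until fails.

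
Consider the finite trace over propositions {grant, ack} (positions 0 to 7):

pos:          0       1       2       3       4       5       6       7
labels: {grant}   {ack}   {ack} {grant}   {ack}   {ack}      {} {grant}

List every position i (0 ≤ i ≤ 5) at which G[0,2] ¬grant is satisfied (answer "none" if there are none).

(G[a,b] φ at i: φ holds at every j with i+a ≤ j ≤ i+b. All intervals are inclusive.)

Evaluate at each i in [0,5]:
  i=0: ✗ (fails at j=0)
  i=1: ✗ (fails at j=3)
  i=2: ✗ (fails at j=3)
  i=3: ✗ (fails at j=3)
  i=4: ✓ (all of [4,6])
  i=5: ✗ (fails at j=7)

4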